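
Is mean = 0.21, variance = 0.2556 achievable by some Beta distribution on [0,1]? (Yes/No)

The Beta variance bound is σ² < μ(1−μ).
Here μ(1−μ) = 0.21×0.79 = 0.1659, and 0.2556 ≥ 0.1659.

No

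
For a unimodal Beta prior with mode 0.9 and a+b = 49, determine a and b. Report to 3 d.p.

a = 43.300, b = 5.700

Mode = (a−1)/(κ−2) with κ = a+b, so a−1 = 0.9·47 = 42.300.
a = 43.300; b = κ − a = 5.700.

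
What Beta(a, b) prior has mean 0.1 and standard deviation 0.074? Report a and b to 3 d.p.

Variance = 0.074² = 0.005476. The moment-matching identity a+b = μ(1−μ)/Var − 1 gives
a+b = 0.09/0.005476 − 1 = 15.4354, so a = μ·15.4354 = 1.544 and b = (1−μ)·15.4354 = 13.892.

a = 1.544, b = 13.892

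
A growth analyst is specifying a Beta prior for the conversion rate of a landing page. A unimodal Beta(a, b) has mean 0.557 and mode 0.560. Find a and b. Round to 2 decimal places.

With s = a+b: μ = a/s and mode = (a−1)/(s−2). Eliminating a = μs,
μs − 1 = m(s−2) ⇒ s(μ−m) = 1−2m ⇒ s = -0.120/-0.003 = 40.0000.
So a = μs = 22.28, b = (1−μ)s = 17.72.

a = 22.28, b = 17.72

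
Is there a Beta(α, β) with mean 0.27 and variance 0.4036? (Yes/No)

No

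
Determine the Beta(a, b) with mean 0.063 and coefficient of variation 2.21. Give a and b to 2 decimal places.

a = 0.13, b = 1.92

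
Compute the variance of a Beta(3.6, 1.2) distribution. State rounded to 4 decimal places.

α+β = 4.8 and αβ = 4.32, so Var = αβ/[(α+β)²(α+β+1)] = 4.32/133.632 = 0.0323.

0.0323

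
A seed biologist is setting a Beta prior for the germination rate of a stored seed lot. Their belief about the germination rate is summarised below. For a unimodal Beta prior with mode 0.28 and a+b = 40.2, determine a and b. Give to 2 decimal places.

a = 11.70, b = 28.50

Mode = (a−1)/(κ−2) with κ = a+b, so a−1 = 0.28·38.2 = 10.70.
a = 11.70; b = κ − a = 28.50.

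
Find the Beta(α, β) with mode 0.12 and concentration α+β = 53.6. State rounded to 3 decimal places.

α = 7.192, β = 46.408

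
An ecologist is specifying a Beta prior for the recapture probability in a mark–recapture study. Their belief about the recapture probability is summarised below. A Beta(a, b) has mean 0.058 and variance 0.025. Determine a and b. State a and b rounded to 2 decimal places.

By moment matching, a+b = μ(1−μ)/σ² − 1 = (0.058·0.942)/0.025 − 1 = 2.1854 − 1 = 1.1854.
Since a/(a+b) = μ, a = 0.058·1.1854 = 0.07 and b = 0.942·1.1854 = 1.12.

a = 0.07, b = 1.12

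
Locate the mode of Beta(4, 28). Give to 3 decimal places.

With α,β > 1, mode = (α−1)/(α+β−2) = 3/30 = 0.100.

0.100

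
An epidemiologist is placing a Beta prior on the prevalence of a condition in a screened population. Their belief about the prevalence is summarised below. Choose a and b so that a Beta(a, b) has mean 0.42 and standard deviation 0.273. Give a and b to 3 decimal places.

σ² = 0.273² = 0.074529.
With s = a+b, Var = μ(1−μ)/(s+1), so s+1 = (0.42×0.58)/0.074529 = 3.2685 and s = 2.2685.
a = μs = 0.953, b = (1−μ)s = 1.316.

a = 0.953, b = 1.316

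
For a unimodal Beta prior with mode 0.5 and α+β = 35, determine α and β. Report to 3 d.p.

α = 17.500, β = 17.500

Since the density peak of Beta(α,β) is at (α−1)/(α+β−2),
α = 1 + 0.5(35−2) = 17.500 and β = 35 − 17.500 = 17.500.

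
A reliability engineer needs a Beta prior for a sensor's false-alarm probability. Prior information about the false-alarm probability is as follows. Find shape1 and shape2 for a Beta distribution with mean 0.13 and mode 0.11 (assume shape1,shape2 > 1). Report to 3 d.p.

shape1 = 5.070, shape2 = 33.930

Let s = shape1+shape2. Mean gives shape1 = μs = 0.13s; mode gives (shape1−1)/(s−2) = 0.11.
Substituting: 0.13s − 1 = 0.11(s−2) = 0.11s − 0.22, so 0.02s = 0.78 and s = 39.0000.
Then shape1 = 0.13×39.0000 = 5.070 and shape2 = s−shape1 = 33.930.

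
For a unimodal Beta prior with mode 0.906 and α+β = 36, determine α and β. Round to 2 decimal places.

Mode = (α−1)/(κ−2) with κ = α+β, so α−1 = 0.906·34 = 30.80.
α = 31.80; β = κ − α = 4.20.

α = 31.80, β = 4.20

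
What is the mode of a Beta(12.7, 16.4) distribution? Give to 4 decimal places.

With α,β > 1, mode = (α−1)/(α+β−2) = 11.7/27.1 = 0.4317.

0.4317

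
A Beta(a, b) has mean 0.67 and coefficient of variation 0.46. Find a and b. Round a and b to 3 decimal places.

σ = CV·μ = 0.46×0.67 = 0.30820, so σ² = 0.094987.
s+1 = μ(1−μ)/σ² = 0.2211/0.094987 = 2.3277, so s = a+b = 1.3277.
a = μs = 0.890, b = (1−μ)s = 0.438.

a = 0.890, b = 0.438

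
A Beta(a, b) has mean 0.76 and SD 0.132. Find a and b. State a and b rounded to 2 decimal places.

First σ² = 0.017424. Setting a = μn, b = (1−μ)n with n = a+b,
μ(1−μ)/(n+1) = 0.017424 ⇒ n+1 = 0.1824/0.017424 = 10.4683 ⇒ n = 9.4683.
Hence a = 0.76×9.4683 = 7.20, b = 0.24×9.4683 = 2.27.

a = 7.20, b = 2.27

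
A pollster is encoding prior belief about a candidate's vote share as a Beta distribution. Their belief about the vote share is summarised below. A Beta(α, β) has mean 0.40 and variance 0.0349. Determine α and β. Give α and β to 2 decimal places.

α = 2.35, β = 3.53

Write ν = α+β; then α = μν and Var = μ(1−μ)/(ν+1).
ν = μ(1−μ)/Var − 1 = 0.2400/0.0349 − 1 = 5.8768.
α = 0.40·5.8768 = 2.35, β = 0.60·5.8768 = 3.53.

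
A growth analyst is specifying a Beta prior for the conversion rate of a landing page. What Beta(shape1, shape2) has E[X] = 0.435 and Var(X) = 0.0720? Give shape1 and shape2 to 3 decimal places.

shape1 = 1.050, shape2 = 1.364

Write ν = shape1+shape2; then shape1 = μν and Var = μ(1−μ)/(ν+1).
ν = μ(1−μ)/Var − 1 = 0.245775/0.0720 − 1 = 2.4135.
shape1 = 0.435·2.4135 = 1.050, shape2 = 0.565·2.4135 = 1.364.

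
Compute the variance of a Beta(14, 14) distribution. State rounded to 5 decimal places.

μ = 14/28 = 0.500000; Var = μ(1−μ)/(α+β+1) = 0.2500000/29 = 0.00862.

0.00862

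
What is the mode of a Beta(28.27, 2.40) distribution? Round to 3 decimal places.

0.951

With α,β > 1, mode = (α−1)/(α+β−2) = 27.27/28.67 = 0.951.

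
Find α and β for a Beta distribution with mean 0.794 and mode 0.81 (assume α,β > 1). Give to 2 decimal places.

α = 30.77, β = 7.98

Let s = α+β. Mean gives α = μs = 0.794s; mode gives (α−1)/(s−2) = 0.81.
Substituting: 0.794s − 1 = 0.81(s−2) = 0.81s − 1.62, so -0.016s = -0.62 and s = 38.7500.
Then α = 0.794×38.7500 = 30.77 and β = s−α = 7.98.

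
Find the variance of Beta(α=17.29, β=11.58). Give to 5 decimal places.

Var = αβ/[(α+β)²(α+β+1)] = (17.29×11.58)/(28.87²×29.87) = 200.2182/24895.955003 = 0.00804.

0.00804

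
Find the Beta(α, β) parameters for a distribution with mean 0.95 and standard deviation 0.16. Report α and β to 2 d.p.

σ² = 0.16² = 0.0256.
With s = α+β, Var = μ(1−μ)/(s+1), so s+1 = (0.95×0.05)/0.0256 = 1.8555 and s = 0.8555.
α = μs = 0.81, β = (1−μ)s = 0.04.

α = 0.81, β = 0.04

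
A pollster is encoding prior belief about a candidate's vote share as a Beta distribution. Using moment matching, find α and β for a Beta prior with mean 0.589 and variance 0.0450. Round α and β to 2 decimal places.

α = 2.58, β = 1.80

Let s = α+β. The Beta variance is μ(1−μ)/(s+1).
So s+1 = μ(1−μ)/σ² = (0.589×0.411)/0.0450 = 0.242079/0.0450 = 5.3795, giving s = 4.3795.
Then α = μs = 0.589×4.3795 = 2.58 and β = (1−μ)s = 0.411×4.3795 = 1.80.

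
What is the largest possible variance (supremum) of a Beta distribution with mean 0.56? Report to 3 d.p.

For fixed mean μ the Beta variance is μ(1−μ)/(α+β+1), increasing as α+β decreases.
Its least upper bound (not attained) is μ(1−μ) = 0.56·0.44 = 0.246.

0.246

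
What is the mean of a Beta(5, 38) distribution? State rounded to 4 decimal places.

0.1163

The Beta mean is α/(α+β) = 5/(5+38) = 0.1163.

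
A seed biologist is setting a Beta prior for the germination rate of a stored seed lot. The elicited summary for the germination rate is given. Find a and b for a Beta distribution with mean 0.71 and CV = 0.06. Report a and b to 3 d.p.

a = 79.846, b = 32.613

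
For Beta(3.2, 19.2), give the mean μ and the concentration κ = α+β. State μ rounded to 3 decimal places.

κ = α+β = 3.2+19.2 = 22.4; μ = α/κ = 3.2/22.4 = 0.143.

μ = 0.143, κ = 22.4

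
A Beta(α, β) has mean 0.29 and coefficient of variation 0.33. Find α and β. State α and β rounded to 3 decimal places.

α = 6.230, β = 15.252

σ = CV·μ = 0.33×0.29 = 0.09570, so σ² = 0.009158.
s+1 = μ(1−μ)/σ² = 0.2059/0.009158 = 22.4819, so s = α+β = 21.4819.
α = μs = 6.230, β = (1−μ)s = 15.252.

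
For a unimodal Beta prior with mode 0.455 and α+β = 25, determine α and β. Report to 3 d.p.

For α,β>1 the mode is (α−1)/(α+β−2), so α = mode·(κ−2)+1 = 0.455×23+1 = 11.465.
And β = (1−mode)·(κ−2)+1 = 0.545×23+1 = 13.535.

α = 11.465, β = 13.535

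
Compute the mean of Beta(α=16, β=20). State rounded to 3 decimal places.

0.444

E[X] = α/(α+β) = 16/36 = 0.444.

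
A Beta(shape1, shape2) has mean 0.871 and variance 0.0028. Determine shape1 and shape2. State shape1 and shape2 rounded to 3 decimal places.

shape1 = 34.081, shape2 = 5.048

By moment matching, shape1+shape2 = μ(1−μ)/σ² − 1 = (0.871·0.129)/0.0028 − 1 = 40.1282 − 1 = 39.1282.
Since shape1/(shape1+shape2) = μ, shape1 = 0.871·39.1282 = 34.081 and shape2 = 0.129·39.1282 = 5.048.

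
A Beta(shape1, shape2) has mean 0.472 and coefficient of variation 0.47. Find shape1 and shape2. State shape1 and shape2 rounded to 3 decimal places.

σ = CV·μ = 0.47×0.472 = 0.22184, so σ² = 0.049213.
s+1 = μ(1−μ)/σ² = 0.249216/0.049213 = 5.0640, so s = shape1+shape2 = 4.0640.
shape1 = μs = 1.918, shape2 = (1−μ)s = 2.146.

shape1 = 1.918, shape2 = 2.146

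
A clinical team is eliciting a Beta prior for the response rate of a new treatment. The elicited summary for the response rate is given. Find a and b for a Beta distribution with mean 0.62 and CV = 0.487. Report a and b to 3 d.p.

a = 0.982, b = 0.602

Var = (CV·μ)² = (0.487×0.62)² = 0.091168.
a+b = μ(1−μ)/Var − 1 = 0.2356/0.091168 − 1 = 1.5842.
Thus a = 0.62·1.5842 = 0.982 and b = 0.38·1.5842 = 0.602.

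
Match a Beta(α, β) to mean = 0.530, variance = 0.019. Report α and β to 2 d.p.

Let s = α+β. The Beta variance is μ(1−μ)/(s+1).
So s+1 = μ(1−μ)/σ² = (0.530×0.470)/0.019 = 0.249100/0.019 = 13.1105, giving s = 12.1105.
Then α = μs = 0.530×12.1105 = 6.42 and β = (1−μ)s = 0.470×12.1105 = 5.69.

α = 6.42, β = 5.69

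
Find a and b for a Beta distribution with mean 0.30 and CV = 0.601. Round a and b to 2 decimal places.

Var = (CV·μ)² = (0.601×0.30)² = 0.032508.
a+b = μ(1−μ)/Var − 1 = 0.2100/0.032508 − 1 = 5.4599.
Thus a = 0.30·5.4599 = 1.64 and b = 0.70·5.4599 = 3.82.

a = 1.64, b = 3.82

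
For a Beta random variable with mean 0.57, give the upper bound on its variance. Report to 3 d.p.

0.245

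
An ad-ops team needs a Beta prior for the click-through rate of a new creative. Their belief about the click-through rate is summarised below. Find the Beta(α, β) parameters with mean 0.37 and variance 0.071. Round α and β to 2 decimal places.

α = 0.84, β = 1.44

Write ν = α+β; then α = μν and Var = μ(1−μ)/(ν+1).
ν = μ(1−μ)/Var − 1 = 0.2331/0.071 − 1 = 2.2831.
α = 0.37·2.2831 = 0.84, β = 0.63·2.2831 = 1.44.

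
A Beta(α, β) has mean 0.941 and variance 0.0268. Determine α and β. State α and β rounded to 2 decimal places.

α = 1.01, β = 0.06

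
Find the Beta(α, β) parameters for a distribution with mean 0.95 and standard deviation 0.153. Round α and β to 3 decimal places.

α = 0.978, β = 0.051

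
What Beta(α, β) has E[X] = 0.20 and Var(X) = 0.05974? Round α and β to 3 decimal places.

α = 0.336, β = 1.343

By moment matching, α+β = μ(1−μ)/σ² − 1 = (0.20·0.80)/0.05974 − 1 = 2.6783 − 1 = 1.6783.
Since α/(α+β) = μ, α = 0.20·1.6783 = 0.336 and β = 0.80·1.6783 = 1.343.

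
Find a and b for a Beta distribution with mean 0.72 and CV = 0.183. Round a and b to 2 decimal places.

a = 7.64, b = 2.97

σ = CV·μ = 0.183×0.72 = 0.13176, so σ² = 0.017361.
s+1 = μ(1−μ)/σ² = 0.2016/0.017361 = 11.6124, so s = a+b = 10.6124.
a = μs = 7.64, b = (1−μ)s = 2.97.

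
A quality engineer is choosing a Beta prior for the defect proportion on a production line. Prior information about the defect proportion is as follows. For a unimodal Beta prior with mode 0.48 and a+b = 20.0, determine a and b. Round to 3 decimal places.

a = 9.640, b = 10.360

Mode = (a−1)/(κ−2) with κ = a+b, so a−1 = 0.48·18.0 = 8.640.
a = 9.640; b = κ − a = 10.360.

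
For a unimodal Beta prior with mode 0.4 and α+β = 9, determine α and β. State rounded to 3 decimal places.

Mode = (α−1)/(κ−2) with κ = α+β, so α−1 = 0.4·7 = 2.800.
α = 3.800; β = κ − α = 5.200.

α = 3.800, β = 5.200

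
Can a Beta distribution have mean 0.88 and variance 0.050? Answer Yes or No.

Yes

The Beta variance bound is σ² < μ(1−μ).
Here μ(1−μ) = 0.88×0.12 = 0.1056, and 0.050 < 0.1056.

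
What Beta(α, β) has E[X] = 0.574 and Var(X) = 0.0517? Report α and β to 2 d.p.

By moment matching, α+β = μ(1−μ)/σ² − 1 = (0.574·0.426)/0.0517 − 1 = 4.7297 − 1 = 3.7297.
Since α/(α+β) = μ, α = 0.574·3.7297 = 2.14 and β = 0.426·3.7297 = 1.59.

α = 2.14, β = 1.59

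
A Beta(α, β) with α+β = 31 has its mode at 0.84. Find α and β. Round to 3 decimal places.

Mode = (α−1)/(κ−2) with κ = α+β, so α−1 = 0.84·29 = 24.360.
α = 25.360; β = κ − α = 5.640.

α = 25.360, β = 5.640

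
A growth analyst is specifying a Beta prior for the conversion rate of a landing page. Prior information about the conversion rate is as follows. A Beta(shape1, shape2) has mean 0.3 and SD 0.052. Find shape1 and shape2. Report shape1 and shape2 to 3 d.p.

shape1 = 22.999, shape2 = 53.664

First σ² = 0.002704. Setting shape1 = μn, shape2 = (1−μ)n with n = shape1+shape2,
μ(1−μ)/(n+1) = 0.002704 ⇒ n+1 = 0.21/0.002704 = 77.6627 ⇒ n = 76.6627.
Hence shape1 = 0.3×76.6627 = 22.999, shape2 = 0.7×76.6627 = 53.664.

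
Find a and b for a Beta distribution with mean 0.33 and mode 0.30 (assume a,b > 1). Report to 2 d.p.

With s = a+b: μ = a/s and mode = (a−1)/(s−2). Eliminating a = μs,
μs − 1 = m(s−2) ⇒ s(μ−m) = 1−2m ⇒ s = 0.40/0.03 = 13.3333.
So a = μs = 4.40, b = (1−μ)s = 8.93.

a = 4.40, b = 8.93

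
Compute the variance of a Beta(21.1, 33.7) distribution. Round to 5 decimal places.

μ = 21.1/54.8 = 0.385036; Var = μ(1−μ)/(α+β+1) = 0.2367834/55.8 = 0.00424.

0.00424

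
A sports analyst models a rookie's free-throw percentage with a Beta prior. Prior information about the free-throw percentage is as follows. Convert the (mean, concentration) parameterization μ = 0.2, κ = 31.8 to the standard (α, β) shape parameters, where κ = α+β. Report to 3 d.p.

α = 6.360, β = 25.440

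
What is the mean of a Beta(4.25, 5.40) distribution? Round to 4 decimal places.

The Beta mean is α/(α+β) = 4.25/(4.25+5.40) = 0.4404.

0.4404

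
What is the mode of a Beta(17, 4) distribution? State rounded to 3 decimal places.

0.842

The density x^(α−1)(1−x)^(β−1) is maximised at (α−1)/(α+β−2) = 16/19 = 0.842.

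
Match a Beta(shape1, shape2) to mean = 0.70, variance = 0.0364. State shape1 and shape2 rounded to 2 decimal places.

By moment matching, shape1+shape2 = μ(1−μ)/σ² − 1 = (0.70·0.30)/0.0364 − 1 = 5.7692 − 1 = 4.7692.
Since shape1/(shape1+shape2) = μ, shape1 = 0.70·4.7692 = 3.34 and shape2 = 0.30·4.7692 = 1.43.

shape1 = 3.34, shape2 = 1.43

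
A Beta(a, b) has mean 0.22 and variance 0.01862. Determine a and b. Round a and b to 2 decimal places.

a = 1.81, b = 6.41

By moment matching, a+b = μ(1−μ)/σ² − 1 = (0.22·0.78)/0.01862 − 1 = 9.2159 − 1 = 8.2159.
Since a/(a+b) = μ, a = 0.22·8.2159 = 1.81 and b = 0.78·8.2159 = 6.41.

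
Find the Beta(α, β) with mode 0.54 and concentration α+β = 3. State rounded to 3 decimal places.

For α,β>1 the mode is (α−1)/(α+β−2), so α = mode·(κ−2)+1 = 0.54×1+1 = 1.540.
And β = (1−mode)·(κ−2)+1 = 0.46×1+1 = 1.460.

α = 1.540, β = 1.460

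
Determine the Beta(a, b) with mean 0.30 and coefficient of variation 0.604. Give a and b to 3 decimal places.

Var = (CV·μ)² = (0.604×0.30)² = 0.032833.
a+b = μ(1−μ)/Var − 1 = 0.2100/0.032833 − 1 = 5.3959.
Thus a = 0.30·5.3959 = 1.619 and b = 0.70·5.3959 = 3.777.

a = 1.619, b = 3.777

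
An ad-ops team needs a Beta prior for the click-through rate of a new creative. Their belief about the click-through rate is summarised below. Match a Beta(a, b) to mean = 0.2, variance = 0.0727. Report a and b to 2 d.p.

a = 0.24, b = 0.96

Let s = a+b. The Beta variance is μ(1−μ)/(s+1).
So s+1 = μ(1−μ)/σ² = (0.2×0.8)/0.0727 = 0.16/0.0727 = 2.2008, giving s = 1.2008.
Then a = μs = 0.2×1.2008 = 0.24 and b = (1−μ)s = 0.8×1.2008 = 0.96.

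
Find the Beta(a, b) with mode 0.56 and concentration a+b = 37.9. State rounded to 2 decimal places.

a = 21.10, b = 16.80

Mode = (a−1)/(κ−2) with κ = a+b, so a−1 = 0.56·35.9 = 20.10.
a = 21.10; b = κ − a = 16.80.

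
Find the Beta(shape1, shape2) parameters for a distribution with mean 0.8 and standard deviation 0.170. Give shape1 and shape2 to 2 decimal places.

shape1 = 3.63, shape2 = 0.91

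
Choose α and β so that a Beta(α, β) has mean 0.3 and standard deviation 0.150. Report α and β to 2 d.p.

First σ² = 0.022500. Setting α = μn, β = (1−μ)n with n = α+β,
μ(1−μ)/(n+1) = 0.022500 ⇒ n+1 = 0.21/0.022500 = 9.3333 ⇒ n = 8.3333.
Hence α = 0.3×8.3333 = 2.50, β = 0.7×8.3333 = 5.83.

α = 2.50, β = 5.83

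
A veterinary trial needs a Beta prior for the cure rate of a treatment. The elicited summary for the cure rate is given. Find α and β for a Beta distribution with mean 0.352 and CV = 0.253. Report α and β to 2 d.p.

σ = CV·μ = 0.253×0.352 = 0.08906, so σ² = 0.007931.
s+1 = μ(1−μ)/σ² = 0.228096/0.007931 = 28.7602, so s = α+β = 27.7602.
α = μs = 9.77, β = (1−μ)s = 17.99.

α = 9.77, β = 17.99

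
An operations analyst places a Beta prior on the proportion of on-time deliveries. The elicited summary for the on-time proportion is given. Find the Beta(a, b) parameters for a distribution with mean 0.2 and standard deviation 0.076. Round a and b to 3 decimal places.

σ² = 0.076² = 0.005776.
With s = a+b, Var = μ(1−μ)/(s+1), so s+1 = (0.2×0.8)/0.005776 = 27.7008 and s = 26.7008.
a = μs = 5.340, b = (1−μ)s = 21.361.

a = 5.340, b = 21.361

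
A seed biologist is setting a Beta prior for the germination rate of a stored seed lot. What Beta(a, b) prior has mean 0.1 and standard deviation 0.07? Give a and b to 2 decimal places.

First σ² = 0.0049. Setting a = μn, b = (1−μ)n with n = a+b,
μ(1−μ)/(n+1) = 0.0049 ⇒ n+1 = 0.09/0.0049 = 18.3673 ⇒ n = 17.3673.
Hence a = 0.1×17.3673 = 1.74, b = 0.9×17.3673 = 15.63.

a = 1.74, b = 15.63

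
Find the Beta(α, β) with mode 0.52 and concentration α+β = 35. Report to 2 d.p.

α = 18.16, β = 16.84

Since the density peak of Beta(α,β) is at (α−1)/(α+β−2),
α = 1 + 0.52(35−2) = 18.16 and β = 35 − 18.16 = 16.84.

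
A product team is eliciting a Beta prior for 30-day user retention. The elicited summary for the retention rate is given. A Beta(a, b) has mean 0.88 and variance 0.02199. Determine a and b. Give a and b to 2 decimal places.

Write ν = a+b; then a = μν and Var = μ(1−μ)/(ν+1).
ν = μ(1−μ)/Var − 1 = 0.1056/0.02199 − 1 = 3.8022.
a = 0.88·3.8022 = 3.35, b = 0.12·3.8022 = 0.46.

a = 3.35, b = 0.46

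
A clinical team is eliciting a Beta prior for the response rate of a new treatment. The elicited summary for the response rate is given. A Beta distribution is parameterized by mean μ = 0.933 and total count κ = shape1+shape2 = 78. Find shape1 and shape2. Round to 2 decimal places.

shape1 = 72.77, shape2 = 5.23

Split κ in proportion μ : (1−μ): shape1 = 0.933·78 = 72.77, shape2 = 78 − 72.77 = 5.23.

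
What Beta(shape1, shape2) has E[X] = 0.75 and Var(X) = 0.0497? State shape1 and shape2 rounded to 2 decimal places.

shape1 = 2.08, shape2 = 0.69

Let s = shape1+shape2. The Beta variance is μ(1−μ)/(s+1).
So s+1 = μ(1−μ)/σ² = (0.75×0.25)/0.0497 = 0.1875/0.0497 = 3.7726, giving s = 2.7726.
Then shape1 = μs = 0.75×2.7726 = 2.08 and shape2 = (1−μ)s = 0.25×2.7726 = 0.69.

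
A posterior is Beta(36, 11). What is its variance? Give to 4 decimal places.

0.0037

Var = αβ/[(α+β)²(α+β+1)] = (36×11)/(47²×48) = 396/106032 = 0.0037.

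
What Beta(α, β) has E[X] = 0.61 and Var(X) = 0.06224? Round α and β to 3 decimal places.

Write ν = α+β; then α = μν and Var = μ(1−μ)/(ν+1).
ν = μ(1−μ)/Var − 1 = 0.2379/0.06224 − 1 = 2.8223.
α = 0.61·2.8223 = 1.722, β = 0.39·2.8223 = 1.101.

α = 1.722, β = 1.101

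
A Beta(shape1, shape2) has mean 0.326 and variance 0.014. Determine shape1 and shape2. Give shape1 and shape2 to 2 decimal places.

By moment matching, shape1+shape2 = μ(1−μ)/σ² − 1 = (0.326·0.674)/0.014 − 1 = 15.6946 − 1 = 14.6946.
Since shape1/(shape1+shape2) = μ, shape1 = 0.326·14.6946 = 4.79 and shape2 = 0.674·14.6946 = 9.90.

shape1 = 4.79, shape2 = 9.90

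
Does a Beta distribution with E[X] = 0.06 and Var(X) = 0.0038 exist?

Yes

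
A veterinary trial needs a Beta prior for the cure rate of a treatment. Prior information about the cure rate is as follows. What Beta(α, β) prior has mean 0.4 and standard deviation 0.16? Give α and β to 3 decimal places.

Variance = 0.16² = 0.0256. The moment-matching identity α+β = μ(1−μ)/Var − 1 gives
α+β = 0.24/0.0256 − 1 = 8.3750, so α = μ·8.3750 = 3.350 and β = (1−μ)·8.3750 = 5.025.

α = 3.350, β = 5.025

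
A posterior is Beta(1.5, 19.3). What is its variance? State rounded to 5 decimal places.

α+β = 20.8 and αβ = 28.95, so Var = αβ/[(α+β)²(α+β+1)] = 28.95/9431.552 = 0.00307.

0.00307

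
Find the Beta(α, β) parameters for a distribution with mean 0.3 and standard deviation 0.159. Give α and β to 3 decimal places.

Variance = 0.159² = 0.025281. The moment-matching identity α+β = μ(1−μ)/Var − 1 gives
α+β = 0.21/0.025281 − 1 = 7.3066, so α = μ·7.3066 = 2.192 and β = (1−μ)·7.3066 = 5.115.

α = 2.192, β = 5.115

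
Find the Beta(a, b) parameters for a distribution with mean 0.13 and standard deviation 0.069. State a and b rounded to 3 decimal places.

First σ² = 0.004761. Setting a = μn, b = (1−μ)n with n = a+b,
μ(1−μ)/(n+1) = 0.004761 ⇒ n+1 = 0.1131/0.004761 = 23.7555 ⇒ n = 22.7555.
Hence a = 0.13×22.7555 = 2.958, b = 0.87×22.7555 = 19.797.

a = 2.958, b = 19.797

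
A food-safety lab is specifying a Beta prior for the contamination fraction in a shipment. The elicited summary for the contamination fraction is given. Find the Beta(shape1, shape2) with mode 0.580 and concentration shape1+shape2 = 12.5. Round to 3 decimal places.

Since the density peak of Beta(shape1,shape2) is at (shape1−1)/(shape1+shape2−2),
shape1 = 1 + 0.580(12.5−2) = 7.090 and shape2 = 12.5 − 7.090 = 5.410.

shape1 = 7.090, shape2 = 5.410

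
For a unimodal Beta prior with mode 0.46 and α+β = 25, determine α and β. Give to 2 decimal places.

For α,β>1 the mode is (α−1)/(α+β−2), so α = mode·(κ−2)+1 = 0.46×23+1 = 11.58.
And β = (1−mode)·(κ−2)+1 = 0.54×23+1 = 13.42.

α = 11.58, β = 13.42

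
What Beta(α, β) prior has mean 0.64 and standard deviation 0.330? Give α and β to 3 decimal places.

First σ² = 0.108900. Setting α = μn, β = (1−μ)n with n = α+β,
μ(1−μ)/(n+1) = 0.108900 ⇒ n+1 = 0.2304/0.108900 = 2.1157 ⇒ n = 1.1157.
Hence α = 0.64×1.1157 = 0.714, β = 0.36×1.1157 = 0.402.

α = 0.714, β = 0.402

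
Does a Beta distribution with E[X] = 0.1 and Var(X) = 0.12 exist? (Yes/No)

The Beta variance bound is σ² < μ(1−μ).
Here μ(1−μ) = 0.1×0.9 = 0.09, and 0.12 ≥ 0.09.

No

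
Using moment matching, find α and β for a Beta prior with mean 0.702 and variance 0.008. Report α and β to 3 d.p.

α = 17.655, β = 7.495

Let s = α+β. The Beta variance is μ(1−μ)/(s+1).
So s+1 = μ(1−μ)/σ² = (0.702×0.298)/0.008 = 0.209196/0.008 = 26.1495, giving s = 25.1495.
Then α = μs = 0.702×25.1495 = 17.655 and β = (1−μ)s = 0.298×25.1495 = 7.495.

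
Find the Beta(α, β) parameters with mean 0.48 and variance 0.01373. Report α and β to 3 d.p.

α = 8.246, β = 8.933

Write ν = α+β; then α = μν and Var = μ(1−μ)/(ν+1).
ν = μ(1−μ)/Var − 1 = 0.2496/0.01373 − 1 = 17.1792.
α = 0.48·17.1792 = 8.246, β = 0.52·17.1792 = 8.933.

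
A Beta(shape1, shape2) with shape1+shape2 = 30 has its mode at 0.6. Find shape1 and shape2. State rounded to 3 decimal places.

Since the density peak of Beta(shape1,shape2) is at (shape1−1)/(shape1+shape2−2),
shape1 = 1 + 0.6(30−2) = 17.800 and shape2 = 30 − 17.800 = 12.200.

shape1 = 17.800, shape2 = 12.200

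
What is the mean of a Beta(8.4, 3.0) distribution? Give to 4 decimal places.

E[X] = α/(α+β) = 8.4/11.4 = 0.7368.

0.7368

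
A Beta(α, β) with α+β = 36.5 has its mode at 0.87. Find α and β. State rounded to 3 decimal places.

For α,β>1 the mode is (α−1)/(α+β−2), so α = mode·(κ−2)+1 = 0.87×34.5+1 = 31.015.
And β = (1−mode)·(κ−2)+1 = 0.13×34.5+1 = 5.485.

α = 31.015, β = 5.485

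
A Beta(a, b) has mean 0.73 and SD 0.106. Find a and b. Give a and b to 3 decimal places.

a = 12.076, b = 4.466

Variance = 0.106² = 0.011236. The moment-matching identity a+b = μ(1−μ)/Var − 1 gives
a+b = 0.1971/0.011236 − 1 = 16.5418, so a = μ·16.5418 = 12.076 and b = (1−μ)·16.5418 = 4.466.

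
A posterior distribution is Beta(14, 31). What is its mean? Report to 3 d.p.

The Beta mean is α/(α+β) = 14/(14+31) = 0.311.

0.311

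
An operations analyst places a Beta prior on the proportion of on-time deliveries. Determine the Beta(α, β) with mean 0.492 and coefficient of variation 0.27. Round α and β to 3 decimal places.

α = 6.476, β = 6.687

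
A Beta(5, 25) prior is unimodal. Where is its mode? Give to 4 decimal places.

With α,β > 1, mode = (α−1)/(α+β−2) = 4/28 = 0.1429.

0.1429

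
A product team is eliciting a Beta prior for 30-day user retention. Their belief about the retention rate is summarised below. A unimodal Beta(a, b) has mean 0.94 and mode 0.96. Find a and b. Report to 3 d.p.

Let s = a+b. Mean gives a = μs = 0.94s; mode gives (a−1)/(s−2) = 0.96.
Substituting: 0.94s − 1 = 0.96(s−2) = 0.96s − 1.92, so -0.02s = -0.92 and s = 46.0000.
Then a = 0.94×46.0000 = 43.240 and b = s−a = 2.760.

a = 43.240, b = 2.760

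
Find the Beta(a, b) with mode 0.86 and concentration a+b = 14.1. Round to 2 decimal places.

Mode = (a−1)/(κ−2) with κ = a+b, so a−1 = 0.86·12.1 = 10.41.
a = 11.41; b = κ − a = 2.69.

a = 11.41, b = 2.69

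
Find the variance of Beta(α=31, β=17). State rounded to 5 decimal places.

0.00467

μ = 31/48 = 0.645833; Var = μ(1−μ)/(α+β+1) = 0.2287326/49 = 0.00467.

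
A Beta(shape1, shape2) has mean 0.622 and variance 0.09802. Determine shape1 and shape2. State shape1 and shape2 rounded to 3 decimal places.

shape1 = 0.870, shape2 = 0.529

Let s = shape1+shape2. The Beta variance is μ(1−μ)/(s+1).
So s+1 = μ(1−μ)/σ² = (0.622×0.378)/0.09802 = 0.235116/0.09802 = 2.3987, giving s = 1.3987.
Then shape1 = μs = 0.622×1.3987 = 0.870 and shape2 = (1−μ)s = 0.378×1.3987 = 0.529.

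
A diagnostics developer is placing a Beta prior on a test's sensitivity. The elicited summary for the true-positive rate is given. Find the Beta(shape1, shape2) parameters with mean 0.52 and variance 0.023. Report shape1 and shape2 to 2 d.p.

Let s = shape1+shape2. The Beta variance is μ(1−μ)/(s+1).
So s+1 = μ(1−μ)/σ² = (0.52×0.48)/0.023 = 0.2496/0.023 = 10.8522, giving s = 9.8522.
Then shape1 = μs = 0.52×9.8522 = 5.12 and shape2 = (1−μ)s = 0.48×9.8522 = 4.73.

shape1 = 5.12, shape2 = 4.73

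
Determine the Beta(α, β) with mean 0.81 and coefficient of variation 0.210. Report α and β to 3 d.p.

α = 3.498, β = 0.821

σ = CV·μ = 0.210×0.81 = 0.17010, so σ² = 0.028934.
s+1 = μ(1−μ)/σ² = 0.1539/0.028934 = 5.3190, so s = α+β = 4.3190.
α = μs = 3.498, β = (1−μ)s = 0.821.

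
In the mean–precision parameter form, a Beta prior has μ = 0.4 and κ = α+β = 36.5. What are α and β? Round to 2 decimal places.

α = 14.60, β = 21.90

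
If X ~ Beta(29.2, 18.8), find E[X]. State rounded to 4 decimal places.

The Beta mean is α/(α+β) = 29.2/(29.2+18.8) = 0.6083.

0.6083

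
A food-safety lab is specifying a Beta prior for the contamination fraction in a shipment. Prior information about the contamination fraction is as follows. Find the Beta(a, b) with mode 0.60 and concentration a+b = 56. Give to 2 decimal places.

a = 33.40, b = 22.60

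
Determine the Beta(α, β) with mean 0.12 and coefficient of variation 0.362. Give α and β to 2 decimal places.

Var = (CV·μ)² = (0.362×0.12)² = 0.001887.
α+β = μ(1−μ)/Var − 1 = 0.1056/0.001887 − 1 = 54.9608.
Thus α = 0.12·54.9608 = 6.60 and β = 0.88·54.9608 = 48.37.

α = 6.60, β = 48.37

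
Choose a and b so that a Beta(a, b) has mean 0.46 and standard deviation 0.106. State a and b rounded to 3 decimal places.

σ² = 0.106² = 0.011236.
With s = a+b, Var = μ(1−μ)/(s+1), so s+1 = (0.46×0.54)/0.011236 = 22.1075 and s = 21.1075.
a = μs = 9.709, b = (1−μ)s = 11.398.

a = 9.709, b = 11.398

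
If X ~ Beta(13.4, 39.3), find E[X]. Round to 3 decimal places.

0.254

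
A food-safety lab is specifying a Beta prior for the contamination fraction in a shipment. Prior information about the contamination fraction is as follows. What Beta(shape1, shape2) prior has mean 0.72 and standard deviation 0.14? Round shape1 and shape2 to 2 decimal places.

shape1 = 6.69, shape2 = 2.60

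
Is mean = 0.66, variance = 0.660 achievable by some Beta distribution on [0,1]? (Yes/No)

No

A Beta with mean μ has variance μ(1−μ)/(α+β+1) < μ(1−μ).
Here μ(1−μ) = 0.66×0.34 = 0.2244, and 0.660 ≥ 0.2244.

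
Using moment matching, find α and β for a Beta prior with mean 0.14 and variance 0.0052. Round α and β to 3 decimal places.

α = 3.102, β = 19.052

Write ν = α+β; then α = μν and Var = μ(1−μ)/(ν+1).
ν = μ(1−μ)/Var − 1 = 0.1204/0.0052 − 1 = 22.1538.
α = 0.14·22.1538 = 3.102, β = 0.86·22.1538 = 19.052.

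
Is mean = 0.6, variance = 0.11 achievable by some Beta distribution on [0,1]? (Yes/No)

For any Beta, Var(X) < E[X]·(1−E[X]).
Here μ(1−μ) = 0.6×0.4 = 0.24, and 0.11 < 0.24.

Yes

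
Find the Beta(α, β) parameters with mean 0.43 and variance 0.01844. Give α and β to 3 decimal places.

α = 5.285, β = 7.006

Let s = α+β. The Beta variance is μ(1−μ)/(s+1).
So s+1 = μ(1−μ)/σ² = (0.43×0.57)/0.01844 = 0.2451/0.01844 = 13.2918, giving s = 12.2918.
Then α = μs = 0.43×12.2918 = 5.285 and β = (1−μ)s = 0.57×12.2918 = 7.006.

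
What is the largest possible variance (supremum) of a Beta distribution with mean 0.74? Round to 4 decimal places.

0.1924

Var = μ(1−μ)/(α+β+1), which approaches μ(1−μ) as α+β → 0.
So the supremum is μ(1−μ) = 0.74×0.26 = 0.1924.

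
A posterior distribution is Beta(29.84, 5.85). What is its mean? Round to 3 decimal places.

E[X] = α/(α+β) = 29.84/35.69 = 0.836.

0.836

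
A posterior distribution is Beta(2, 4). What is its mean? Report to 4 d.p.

0.3333

The Beta mean is α/(α+β) = 2/(2+4) = 0.3333.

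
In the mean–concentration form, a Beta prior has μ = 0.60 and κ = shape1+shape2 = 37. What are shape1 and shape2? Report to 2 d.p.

shape1 = 22.20, shape2 = 14.80

shape1 = μκ = 0.60×37 = 22.20 and shape2 = (1−μ)κ = 0.40×37 = 14.80.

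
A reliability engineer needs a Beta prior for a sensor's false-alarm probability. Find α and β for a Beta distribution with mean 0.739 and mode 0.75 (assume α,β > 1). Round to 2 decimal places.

Let s = α+β. Mean gives α = μs = 0.739s; mode gives (α−1)/(s−2) = 0.75.
Substituting: 0.739s − 1 = 0.75(s−2) = 0.75s − 1.50, so -0.011s = -0.50 and s = 45.4545.
Then α = 0.739×45.4545 = 33.59 and β = s−α = 11.86.

α = 33.59, β = 11.86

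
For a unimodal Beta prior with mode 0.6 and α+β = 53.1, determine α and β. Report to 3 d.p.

α = 31.660, β = 21.440

Mode = (α−1)/(κ−2) with κ = α+β, so α−1 = 0.6·51.1 = 30.660.
α = 31.660; β = κ − α = 21.440.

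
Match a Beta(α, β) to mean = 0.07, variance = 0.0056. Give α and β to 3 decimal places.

α = 0.744, β = 9.881

Let s = α+β. The Beta variance is μ(1−μ)/(s+1).
So s+1 = μ(1−μ)/σ² = (0.07×0.93)/0.0056 = 0.0651/0.0056 = 11.6250, giving s = 10.6250.
Then α = μs = 0.07×10.6250 = 0.744 and β = (1−μ)s = 0.93×10.6250 = 9.881.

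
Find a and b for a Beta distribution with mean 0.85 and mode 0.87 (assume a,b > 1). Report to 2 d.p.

a = 31.45, b = 5.55

Let s = a+b. Mean gives a = μs = 0.85s; mode gives (a−1)/(s−2) = 0.87.
Substituting: 0.85s − 1 = 0.87(s−2) = 0.87s − 1.74, so -0.02s = -0.74 and s = 37.0000.
Then a = 0.85×37.0000 = 31.45 and b = s−a = 5.55.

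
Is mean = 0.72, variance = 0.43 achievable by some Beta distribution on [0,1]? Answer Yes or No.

A Beta with mean μ has variance μ(1−μ)/(α+β+1) < μ(1−μ).
Here μ(1−μ) = 0.72×0.28 = 0.2016, and 0.43 ≥ 0.2016.

No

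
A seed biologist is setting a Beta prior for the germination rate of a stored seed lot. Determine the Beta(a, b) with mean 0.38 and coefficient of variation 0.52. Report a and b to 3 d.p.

a = 1.913, b = 3.121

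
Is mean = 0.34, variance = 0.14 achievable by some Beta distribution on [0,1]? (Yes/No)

Yes

A Beta with mean μ has variance μ(1−μ)/(α+β+1) < μ(1−μ).
Here μ(1−μ) = 0.34×0.66 = 0.2244, and 0.14 < 0.2244.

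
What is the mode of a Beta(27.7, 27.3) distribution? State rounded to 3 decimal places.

0.504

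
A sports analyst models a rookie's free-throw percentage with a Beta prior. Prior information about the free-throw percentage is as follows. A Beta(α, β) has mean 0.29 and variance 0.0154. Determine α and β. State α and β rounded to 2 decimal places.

α = 3.59, β = 8.78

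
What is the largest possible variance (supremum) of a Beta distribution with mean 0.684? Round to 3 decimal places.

0.216

Var = μ(1−μ)/(α+β+1), which approaches μ(1−μ) as α+β → 0.
So the supremum is μ(1−μ) = 0.684×0.316 = 0.216.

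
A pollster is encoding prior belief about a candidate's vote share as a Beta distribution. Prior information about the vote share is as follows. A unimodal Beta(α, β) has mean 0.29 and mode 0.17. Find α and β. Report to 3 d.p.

α = 1.595, β = 3.905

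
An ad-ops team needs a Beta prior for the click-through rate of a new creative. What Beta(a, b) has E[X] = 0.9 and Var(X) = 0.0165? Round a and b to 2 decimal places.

a = 4.01, b = 0.45

By moment matching, a+b = μ(1−μ)/σ² − 1 = (0.9·0.1)/0.0165 − 1 = 5.4545 − 1 = 4.4545.
Since a/(a+b) = μ, a = 0.9·4.4545 = 4.01 and b = 0.1·4.4545 = 0.45.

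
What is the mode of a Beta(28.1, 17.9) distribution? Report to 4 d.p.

The density x^(α−1)(1−x)^(β−1) is maximised at (α−1)/(α+β−2) = 27.1/44.0 = 0.6159.

0.6159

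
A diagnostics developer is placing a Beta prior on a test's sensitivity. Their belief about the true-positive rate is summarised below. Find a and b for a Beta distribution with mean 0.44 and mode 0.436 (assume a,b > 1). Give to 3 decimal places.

a = 14.080, b = 17.920

Let s = a+b. Mean gives a = μs = 0.44s; mode gives (a−1)/(s−2) = 0.436.
Substituting: 0.44s − 1 = 0.436(s−2) = 0.436s − 0.872, so 0.004s = 0.128 and s = 32.0000.
Then a = 0.44×32.0000 = 14.080 and b = s−a = 17.920.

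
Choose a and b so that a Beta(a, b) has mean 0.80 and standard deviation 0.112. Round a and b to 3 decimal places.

First σ² = 0.012544. Setting a = μn, b = (1−μ)n with n = a+b,
μ(1−μ)/(n+1) = 0.012544 ⇒ n+1 = 0.1600/0.012544 = 12.7551 ⇒ n = 11.7551.
Hence a = 0.80×11.7551 = 9.404, b = 0.20×11.7551 = 2.351.

a = 9.404, b = 2.351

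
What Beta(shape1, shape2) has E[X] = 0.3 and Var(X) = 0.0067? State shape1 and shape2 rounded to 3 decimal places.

shape1 = 9.103, shape2 = 21.240

Let s = shape1+shape2. The Beta variance is μ(1−μ)/(s+1).
So s+1 = μ(1−μ)/σ² = (0.3×0.7)/0.0067 = 0.21/0.0067 = 31.3433, giving s = 30.3433.
Then shape1 = μs = 0.3×30.3433 = 9.103 and shape2 = (1−μ)s = 0.7×30.3433 = 21.240.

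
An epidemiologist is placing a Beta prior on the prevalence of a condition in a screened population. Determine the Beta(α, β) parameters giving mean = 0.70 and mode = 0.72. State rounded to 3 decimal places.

α = 15.400, β = 6.600

Let s = α+β. Mean gives α = μs = 0.70s; mode gives (α−1)/(s−2) = 0.72.
Substituting: 0.70s − 1 = 0.72(s−2) = 0.72s − 1.44, so -0.02s = -0.44 and s = 22.0000.
Then α = 0.70×22.0000 = 15.400 and β = s−α = 6.600.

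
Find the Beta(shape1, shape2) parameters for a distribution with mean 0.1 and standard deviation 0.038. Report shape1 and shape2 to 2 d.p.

shape1 = 6.13, shape2 = 55.19

σ² = 0.038² = 0.001444.
With s = shape1+shape2, Var = μ(1−μ)/(s+1), so s+1 = (0.1×0.9)/0.001444 = 62.3269 and s = 61.3269.
shape1 = μs = 6.13, shape2 = (1−μ)s = 55.19.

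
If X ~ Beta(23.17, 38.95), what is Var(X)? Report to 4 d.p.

0.0037

Var = αβ/[(α+β)²(α+β+1)] = (23.17×38.95)/(62.12²×63.12) = 902.4715/243573.414528 = 0.0037.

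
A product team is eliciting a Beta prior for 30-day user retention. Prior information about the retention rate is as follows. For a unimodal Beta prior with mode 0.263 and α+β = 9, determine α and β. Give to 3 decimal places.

α = 2.841, β = 6.159

For α,β>1 the mode is (α−1)/(α+β−2), so α = mode·(κ−2)+1 = 0.263×7+1 = 2.841.
And β = (1−mode)·(κ−2)+1 = 0.737×7+1 = 6.159.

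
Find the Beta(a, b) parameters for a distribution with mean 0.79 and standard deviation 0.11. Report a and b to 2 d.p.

a = 10.04, b = 2.67

σ² = 0.11² = 0.0121.
With s = a+b, Var = μ(1−μ)/(s+1), so s+1 = (0.79×0.21)/0.0121 = 13.7107 and s = 12.7107.
a = μs = 10.04, b = (1−μ)s = 2.67.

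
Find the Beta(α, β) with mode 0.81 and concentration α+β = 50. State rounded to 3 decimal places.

α = 39.880, β = 10.120

Since the density peak of Beta(α,β) is at (α−1)/(α+β−2),
α = 1 + 0.81(50−2) = 39.880 and β = 50 − 39.880 = 10.120.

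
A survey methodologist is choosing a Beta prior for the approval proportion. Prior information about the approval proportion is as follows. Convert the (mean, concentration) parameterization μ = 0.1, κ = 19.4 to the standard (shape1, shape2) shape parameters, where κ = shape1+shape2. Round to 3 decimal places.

shape1 = 1.940, shape2 = 17.460

Split κ in proportion μ : (1−μ): shape1 = 0.1·19.4 = 1.940, shape2 = 19.4 − 1.940 = 17.460.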